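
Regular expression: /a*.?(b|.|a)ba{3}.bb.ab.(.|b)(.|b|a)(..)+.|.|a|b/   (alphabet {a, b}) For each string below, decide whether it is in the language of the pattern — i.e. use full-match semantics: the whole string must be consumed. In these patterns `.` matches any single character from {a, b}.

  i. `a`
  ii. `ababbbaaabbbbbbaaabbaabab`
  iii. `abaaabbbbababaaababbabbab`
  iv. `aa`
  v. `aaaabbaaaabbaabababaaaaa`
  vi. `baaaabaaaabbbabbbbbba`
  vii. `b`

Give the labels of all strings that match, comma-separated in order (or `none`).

i. `a` → match
ii → no match
iii → match
iv. `aa` → no match
v → no match
vi → no match
vii. `b` → match

i, iii, vii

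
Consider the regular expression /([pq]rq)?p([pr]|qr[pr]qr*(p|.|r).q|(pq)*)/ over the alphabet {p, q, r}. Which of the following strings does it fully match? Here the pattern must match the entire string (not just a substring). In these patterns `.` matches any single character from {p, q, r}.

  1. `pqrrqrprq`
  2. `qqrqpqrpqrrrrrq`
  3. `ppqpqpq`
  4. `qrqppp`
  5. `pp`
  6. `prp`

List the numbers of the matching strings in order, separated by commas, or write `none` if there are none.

1, 3, 5

1 → match
2 → no match
3 → match
4 → no match
5 → match
6 → no match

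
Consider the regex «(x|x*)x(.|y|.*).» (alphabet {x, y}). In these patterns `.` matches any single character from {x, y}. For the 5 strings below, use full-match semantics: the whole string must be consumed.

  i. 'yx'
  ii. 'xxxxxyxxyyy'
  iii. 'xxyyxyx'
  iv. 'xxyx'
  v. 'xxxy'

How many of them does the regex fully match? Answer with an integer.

i → no match
ii → match
iii → match
iv → match
v → match
Total matched: 4

4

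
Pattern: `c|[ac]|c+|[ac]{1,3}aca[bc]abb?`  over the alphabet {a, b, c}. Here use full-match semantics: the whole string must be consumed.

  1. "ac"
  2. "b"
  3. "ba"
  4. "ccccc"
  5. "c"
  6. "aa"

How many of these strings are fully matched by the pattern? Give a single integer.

1 → no match
2 → no match
3 → no match
4 → match
5 → match
6 → no match
Total matched: 2

2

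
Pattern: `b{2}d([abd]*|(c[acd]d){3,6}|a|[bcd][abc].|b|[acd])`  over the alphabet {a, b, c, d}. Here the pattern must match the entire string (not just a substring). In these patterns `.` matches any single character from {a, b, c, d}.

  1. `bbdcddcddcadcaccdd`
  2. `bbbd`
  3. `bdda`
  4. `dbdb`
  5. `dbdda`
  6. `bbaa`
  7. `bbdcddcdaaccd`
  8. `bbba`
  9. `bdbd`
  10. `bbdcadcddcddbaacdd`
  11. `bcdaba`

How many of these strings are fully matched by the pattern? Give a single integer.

1 → no match
2 → no match
3 → no match
4 → no match — must start with `b`
5 → no match — must start with `b`
6 → no match
7 → no match
8 → no match
9 → no match
10 → no match
11 → no match
Total matched: 0

0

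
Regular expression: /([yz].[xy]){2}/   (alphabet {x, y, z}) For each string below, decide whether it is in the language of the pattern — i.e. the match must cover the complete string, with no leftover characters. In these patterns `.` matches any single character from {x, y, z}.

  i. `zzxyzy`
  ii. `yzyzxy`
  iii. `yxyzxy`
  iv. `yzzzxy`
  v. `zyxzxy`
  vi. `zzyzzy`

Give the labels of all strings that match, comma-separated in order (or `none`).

i, ii, iii, v, vi

i → match
ii → match
iii → match
iv → no match
v → match
vi → match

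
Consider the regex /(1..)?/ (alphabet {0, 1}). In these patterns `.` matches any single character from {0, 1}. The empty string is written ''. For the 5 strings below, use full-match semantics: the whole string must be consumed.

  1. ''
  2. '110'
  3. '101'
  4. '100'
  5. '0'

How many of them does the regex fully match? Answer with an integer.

4

1 → match
2 → match
3 → match
4 → match
5 → no match
Total matched: 4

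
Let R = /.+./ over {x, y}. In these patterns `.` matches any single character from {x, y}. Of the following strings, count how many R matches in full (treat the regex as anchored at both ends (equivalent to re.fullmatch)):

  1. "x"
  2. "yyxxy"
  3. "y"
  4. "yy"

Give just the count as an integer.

2

1 → no match
2 → match
3 → no match
4 → match
Total matched: 2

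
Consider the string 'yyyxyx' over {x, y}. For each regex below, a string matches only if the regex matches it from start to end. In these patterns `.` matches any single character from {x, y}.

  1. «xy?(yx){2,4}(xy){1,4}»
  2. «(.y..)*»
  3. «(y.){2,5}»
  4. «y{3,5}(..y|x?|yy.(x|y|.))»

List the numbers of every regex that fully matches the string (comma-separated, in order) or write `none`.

3

1 → no match — must start with 'x'
2 → no match
3 → match
4 → no match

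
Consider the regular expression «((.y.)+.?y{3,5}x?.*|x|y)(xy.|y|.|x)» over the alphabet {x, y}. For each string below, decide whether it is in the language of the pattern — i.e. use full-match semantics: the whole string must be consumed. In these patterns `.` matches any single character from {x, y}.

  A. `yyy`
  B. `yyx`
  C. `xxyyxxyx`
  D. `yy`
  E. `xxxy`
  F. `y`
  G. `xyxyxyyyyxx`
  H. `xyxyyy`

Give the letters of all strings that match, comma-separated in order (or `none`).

D

A → no match
B → no match
C → no match
D → match
E → no match
F → no match
G → no match
H → no match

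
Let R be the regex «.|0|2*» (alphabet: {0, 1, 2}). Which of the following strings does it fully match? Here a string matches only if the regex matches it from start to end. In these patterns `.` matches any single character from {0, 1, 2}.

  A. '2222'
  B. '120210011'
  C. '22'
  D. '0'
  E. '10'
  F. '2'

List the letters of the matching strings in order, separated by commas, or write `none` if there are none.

A, C, D, F

A → match
B → no match
C → match
D → match
E → no match
F → match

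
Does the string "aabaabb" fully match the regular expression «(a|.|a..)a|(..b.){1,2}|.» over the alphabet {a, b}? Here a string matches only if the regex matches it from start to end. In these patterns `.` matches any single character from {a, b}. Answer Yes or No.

No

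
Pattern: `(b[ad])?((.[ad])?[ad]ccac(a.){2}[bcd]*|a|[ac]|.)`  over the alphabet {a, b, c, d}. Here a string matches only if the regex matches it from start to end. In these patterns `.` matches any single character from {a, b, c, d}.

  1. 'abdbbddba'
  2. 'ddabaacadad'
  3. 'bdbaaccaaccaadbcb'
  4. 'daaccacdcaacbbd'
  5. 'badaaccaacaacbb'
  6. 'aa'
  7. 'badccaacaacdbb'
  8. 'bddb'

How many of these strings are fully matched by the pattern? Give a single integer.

1 → no match
2 → no match
3 → no match
4 → no match
5 → no match
6 → no match
7 → no match
8 → no match
Total matched: 0

0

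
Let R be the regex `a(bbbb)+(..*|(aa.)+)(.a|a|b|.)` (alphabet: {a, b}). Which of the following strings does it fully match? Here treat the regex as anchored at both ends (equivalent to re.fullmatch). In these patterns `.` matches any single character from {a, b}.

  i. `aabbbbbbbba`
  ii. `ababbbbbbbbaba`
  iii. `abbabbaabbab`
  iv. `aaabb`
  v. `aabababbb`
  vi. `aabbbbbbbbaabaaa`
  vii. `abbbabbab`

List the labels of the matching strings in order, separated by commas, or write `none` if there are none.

i → no match — must start with `abbbb`
ii → no match — must start with `abbbb`
iii → no match — must start with `abbbb`
iv → no match — must start with `abbbb`
v → no match — must start with `abbbb`
vi → no match — must start with `abbbb`
vii → no match — must start with `abbbb`

none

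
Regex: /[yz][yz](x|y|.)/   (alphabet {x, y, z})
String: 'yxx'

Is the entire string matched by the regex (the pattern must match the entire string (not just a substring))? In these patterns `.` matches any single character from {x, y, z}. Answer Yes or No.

No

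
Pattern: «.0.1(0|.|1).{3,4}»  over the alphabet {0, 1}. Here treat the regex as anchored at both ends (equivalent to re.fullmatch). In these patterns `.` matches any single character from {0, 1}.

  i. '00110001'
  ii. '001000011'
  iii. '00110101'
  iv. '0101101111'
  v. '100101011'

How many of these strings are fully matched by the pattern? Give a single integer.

i → match
ii → no match
iii → match
iv → no match
v → match
Total matched: 3

3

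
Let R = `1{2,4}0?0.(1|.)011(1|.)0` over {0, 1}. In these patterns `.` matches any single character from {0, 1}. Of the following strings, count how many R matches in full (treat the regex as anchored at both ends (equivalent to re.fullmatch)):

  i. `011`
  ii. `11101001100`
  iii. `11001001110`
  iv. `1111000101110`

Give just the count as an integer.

i. `011` → no match — must start with `1`
ii. `11101001100` → match
iii. `11001001110` → match
iv → match
Total matched: 3

3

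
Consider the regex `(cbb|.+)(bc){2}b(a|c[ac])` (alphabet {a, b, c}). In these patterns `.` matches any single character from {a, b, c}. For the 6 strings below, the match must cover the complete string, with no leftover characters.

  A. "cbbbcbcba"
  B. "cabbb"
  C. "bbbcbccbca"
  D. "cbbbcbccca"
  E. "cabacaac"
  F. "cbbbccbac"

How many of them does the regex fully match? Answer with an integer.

A → match
B → no match
C → no match
D → no match
E → no match
F → no match
Total matched: 1

1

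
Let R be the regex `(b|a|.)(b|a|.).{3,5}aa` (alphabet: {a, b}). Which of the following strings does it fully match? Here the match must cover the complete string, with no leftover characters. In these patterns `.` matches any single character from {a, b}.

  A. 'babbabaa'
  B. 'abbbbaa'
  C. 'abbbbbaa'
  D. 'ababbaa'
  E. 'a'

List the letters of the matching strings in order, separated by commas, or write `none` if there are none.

A, B, C, D

A → match
B → match
C → match
D → match
E → no match — must end with 'aa'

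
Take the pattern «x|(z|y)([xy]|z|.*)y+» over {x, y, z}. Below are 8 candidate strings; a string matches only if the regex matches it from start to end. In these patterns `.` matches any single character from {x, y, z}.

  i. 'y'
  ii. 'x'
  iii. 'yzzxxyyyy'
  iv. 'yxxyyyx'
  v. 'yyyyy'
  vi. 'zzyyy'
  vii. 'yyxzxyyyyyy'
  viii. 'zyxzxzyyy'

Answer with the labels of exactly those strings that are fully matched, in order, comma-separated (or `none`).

i → no match
ii → match
iii → match
iv → no match
v → match
vi → match
vii → match
viii → match

ii, iii, v, vi, vii, viii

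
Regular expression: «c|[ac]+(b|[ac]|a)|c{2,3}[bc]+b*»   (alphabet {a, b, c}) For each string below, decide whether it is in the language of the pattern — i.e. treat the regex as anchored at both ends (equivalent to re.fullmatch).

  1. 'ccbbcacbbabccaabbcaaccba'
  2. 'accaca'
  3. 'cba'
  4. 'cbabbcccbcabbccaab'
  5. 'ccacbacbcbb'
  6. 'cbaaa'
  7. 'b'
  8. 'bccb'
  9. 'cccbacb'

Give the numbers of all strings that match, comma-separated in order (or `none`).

1 → no match
2 → match
3 → no match
4 → no match
5 → no match
6 → no match
7 → no match
8 → no match
9 → no match

2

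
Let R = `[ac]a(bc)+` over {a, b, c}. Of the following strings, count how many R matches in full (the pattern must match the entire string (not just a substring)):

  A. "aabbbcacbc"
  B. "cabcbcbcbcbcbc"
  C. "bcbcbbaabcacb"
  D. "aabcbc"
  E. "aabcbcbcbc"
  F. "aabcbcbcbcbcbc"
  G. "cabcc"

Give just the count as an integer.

4

A → no match
B → match
C → no match — must end with "bc"
D → match
E → match
F → match
G → no match — must end with "bc"
Total matched: 4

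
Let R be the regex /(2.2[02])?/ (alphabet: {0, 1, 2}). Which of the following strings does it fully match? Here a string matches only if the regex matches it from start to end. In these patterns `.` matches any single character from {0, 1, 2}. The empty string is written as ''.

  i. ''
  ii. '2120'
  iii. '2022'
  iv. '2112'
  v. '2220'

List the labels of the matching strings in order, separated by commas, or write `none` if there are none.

i → match
ii → match
iii → match
iv → no match
v → match

i, ii, iii, v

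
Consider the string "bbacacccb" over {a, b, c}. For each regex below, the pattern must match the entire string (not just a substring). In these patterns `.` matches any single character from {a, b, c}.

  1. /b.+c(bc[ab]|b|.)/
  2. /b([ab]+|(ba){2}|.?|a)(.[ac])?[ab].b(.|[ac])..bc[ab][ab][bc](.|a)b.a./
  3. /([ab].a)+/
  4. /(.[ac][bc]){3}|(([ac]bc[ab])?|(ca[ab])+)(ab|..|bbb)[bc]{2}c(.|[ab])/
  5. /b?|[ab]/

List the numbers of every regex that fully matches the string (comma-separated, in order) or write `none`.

1

1 → match
2 → no match
3 → no match — must end with "a"
4 → no match
5 → no match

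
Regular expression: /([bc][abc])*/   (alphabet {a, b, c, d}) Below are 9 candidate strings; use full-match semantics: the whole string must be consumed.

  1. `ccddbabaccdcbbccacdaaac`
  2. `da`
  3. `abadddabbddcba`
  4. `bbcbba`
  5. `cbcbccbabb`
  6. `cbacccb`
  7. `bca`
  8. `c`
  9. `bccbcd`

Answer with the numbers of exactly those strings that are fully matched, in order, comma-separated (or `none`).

4, 5

1 → no match
2. `da` → no match
3 → no match
4. `bbcbba` → match
5. `cbcbccbabb` → match
6. `cbacccb` → no match
7. `bca` → no match
8. `c` → no match
9. `bccbcd` → no match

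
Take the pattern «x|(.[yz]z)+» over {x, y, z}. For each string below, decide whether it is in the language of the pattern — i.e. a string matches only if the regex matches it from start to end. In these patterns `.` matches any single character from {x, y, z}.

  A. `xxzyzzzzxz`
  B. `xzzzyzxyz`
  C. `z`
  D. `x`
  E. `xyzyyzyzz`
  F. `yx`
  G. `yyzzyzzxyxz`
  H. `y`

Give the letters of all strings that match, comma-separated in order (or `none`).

A. `xxzyzzzzxz` → no match
B. `xzzzyzxyz` → match
C. `z` → no match
D. `x` → match
E. `xyzyyzyzz` → match
F. `yx` → no match
G. `yyzzyzzxyxz` → no match
H. `y` → no match

B, D, E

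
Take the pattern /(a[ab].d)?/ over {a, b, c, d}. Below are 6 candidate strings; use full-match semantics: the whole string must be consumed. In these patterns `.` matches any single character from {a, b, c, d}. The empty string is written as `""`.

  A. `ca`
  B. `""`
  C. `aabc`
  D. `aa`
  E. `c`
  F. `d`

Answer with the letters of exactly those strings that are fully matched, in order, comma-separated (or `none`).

A → no match
B → match
C → no match
D → no match
E → no match
F → no match

B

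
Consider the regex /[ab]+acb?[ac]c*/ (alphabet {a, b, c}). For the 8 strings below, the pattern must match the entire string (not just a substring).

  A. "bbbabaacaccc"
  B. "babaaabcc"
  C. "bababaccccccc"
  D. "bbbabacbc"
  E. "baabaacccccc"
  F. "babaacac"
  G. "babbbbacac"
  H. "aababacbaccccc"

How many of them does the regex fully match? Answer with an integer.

7

A → match
B → no match
C → match
D → match
E → match
F → match
G → match
H → match
Total matched: 7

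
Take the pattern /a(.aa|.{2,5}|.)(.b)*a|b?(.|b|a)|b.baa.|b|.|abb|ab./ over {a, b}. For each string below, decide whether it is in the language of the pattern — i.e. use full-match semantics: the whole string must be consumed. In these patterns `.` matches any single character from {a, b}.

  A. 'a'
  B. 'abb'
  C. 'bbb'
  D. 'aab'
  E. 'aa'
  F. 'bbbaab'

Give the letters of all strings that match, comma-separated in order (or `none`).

A, B, F

A. 'a' → match
B. 'abb' → match
C. 'bbb' → no match
D. 'aab' → no match
E. 'aa' → no match
F. 'bbbaab' → match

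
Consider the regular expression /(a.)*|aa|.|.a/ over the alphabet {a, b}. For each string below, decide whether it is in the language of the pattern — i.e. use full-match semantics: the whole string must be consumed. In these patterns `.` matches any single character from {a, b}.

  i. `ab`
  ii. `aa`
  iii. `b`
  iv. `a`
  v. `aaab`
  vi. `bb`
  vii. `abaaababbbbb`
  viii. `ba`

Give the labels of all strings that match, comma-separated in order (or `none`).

i, ii, iii, iv, v, viii

i. `ab` → match
ii. `aa` → match
iii. `b` → match
iv. `a` → match
v. `aaab` → match
vi. `bb` → no match
vii. `abaaababbbbb` → no match
viii. `ba` → match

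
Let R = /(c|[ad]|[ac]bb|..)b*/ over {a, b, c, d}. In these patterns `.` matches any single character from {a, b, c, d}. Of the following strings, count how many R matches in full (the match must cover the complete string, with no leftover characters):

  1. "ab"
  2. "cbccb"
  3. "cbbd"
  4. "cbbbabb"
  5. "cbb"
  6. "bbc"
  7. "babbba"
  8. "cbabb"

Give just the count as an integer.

1 → match
2 → no match
3 → no match
4 → no match
5 → match
6 → no match
7 → no match
8 → no match
Total matched: 2

2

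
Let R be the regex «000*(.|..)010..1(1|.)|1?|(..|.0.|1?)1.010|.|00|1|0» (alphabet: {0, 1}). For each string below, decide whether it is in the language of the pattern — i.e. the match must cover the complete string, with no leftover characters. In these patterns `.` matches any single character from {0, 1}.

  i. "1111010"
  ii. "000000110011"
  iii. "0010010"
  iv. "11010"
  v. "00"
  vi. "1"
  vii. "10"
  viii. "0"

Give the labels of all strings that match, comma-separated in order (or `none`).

i, iii, iv, v, vi, viii

i. "1111010" → match
ii. "000000110011" → no match
iii. "0010010" → match
iv. "11010" → match
v. "00" → match
vi. "1" → match
vii. "10" → no match
viii. "0" → match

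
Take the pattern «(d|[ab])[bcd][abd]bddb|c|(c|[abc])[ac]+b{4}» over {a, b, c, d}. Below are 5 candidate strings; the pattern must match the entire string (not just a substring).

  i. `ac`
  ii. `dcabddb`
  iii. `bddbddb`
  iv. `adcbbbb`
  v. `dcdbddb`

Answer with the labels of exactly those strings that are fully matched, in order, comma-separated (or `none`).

i → no match
ii → match
iii → match
iv → no match
v → match

ii, iii, v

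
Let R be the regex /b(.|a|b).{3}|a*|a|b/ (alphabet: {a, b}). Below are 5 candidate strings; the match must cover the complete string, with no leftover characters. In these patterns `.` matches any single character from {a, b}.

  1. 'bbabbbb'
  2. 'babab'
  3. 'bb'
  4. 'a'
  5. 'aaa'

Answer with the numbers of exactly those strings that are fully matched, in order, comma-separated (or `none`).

1 → no match
2 → match
3 → no match
4 → match
5 → match

2, 4, 5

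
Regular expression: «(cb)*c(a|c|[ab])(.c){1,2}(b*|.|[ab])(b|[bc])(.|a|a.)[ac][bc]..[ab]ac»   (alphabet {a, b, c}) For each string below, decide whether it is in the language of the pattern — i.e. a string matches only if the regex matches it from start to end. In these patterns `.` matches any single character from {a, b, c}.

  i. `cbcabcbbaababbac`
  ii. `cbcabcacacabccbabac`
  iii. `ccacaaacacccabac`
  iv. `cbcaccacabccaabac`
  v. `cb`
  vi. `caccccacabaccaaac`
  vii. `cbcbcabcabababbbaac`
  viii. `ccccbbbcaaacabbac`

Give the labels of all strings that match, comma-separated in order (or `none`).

i → match
ii → match
iii → no match
iv → match
v → no match — must end with `ac`
vi → match
vii → match
viii → match

i, ii, iv, vi, vii, viii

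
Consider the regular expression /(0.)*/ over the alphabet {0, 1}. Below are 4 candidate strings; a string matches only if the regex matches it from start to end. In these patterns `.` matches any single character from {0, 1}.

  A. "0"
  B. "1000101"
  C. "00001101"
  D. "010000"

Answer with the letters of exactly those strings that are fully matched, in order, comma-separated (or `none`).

A. "0" → no match
B. "1000101" → no match
C. "00001101" → no match
D. "010000" → match

D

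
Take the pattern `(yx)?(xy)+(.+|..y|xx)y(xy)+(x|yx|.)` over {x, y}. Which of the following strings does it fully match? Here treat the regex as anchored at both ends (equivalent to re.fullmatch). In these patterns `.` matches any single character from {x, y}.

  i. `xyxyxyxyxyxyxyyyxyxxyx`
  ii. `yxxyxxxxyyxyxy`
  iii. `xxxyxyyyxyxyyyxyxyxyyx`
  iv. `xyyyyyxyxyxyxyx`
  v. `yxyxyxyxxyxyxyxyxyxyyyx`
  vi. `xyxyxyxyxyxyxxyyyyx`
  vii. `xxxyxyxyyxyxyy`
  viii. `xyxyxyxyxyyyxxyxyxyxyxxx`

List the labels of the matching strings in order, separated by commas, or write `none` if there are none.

iv

i → no match
ii → no match
iii → no match
iv → match
v → no match
vi → no match
vii → no match
viii → no match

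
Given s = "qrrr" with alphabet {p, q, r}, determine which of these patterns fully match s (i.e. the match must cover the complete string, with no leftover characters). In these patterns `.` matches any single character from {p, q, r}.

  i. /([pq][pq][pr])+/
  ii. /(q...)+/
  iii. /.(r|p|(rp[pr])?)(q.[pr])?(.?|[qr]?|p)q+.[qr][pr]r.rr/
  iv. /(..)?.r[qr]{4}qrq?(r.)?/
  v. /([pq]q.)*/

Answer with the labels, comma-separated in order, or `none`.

i → no match
ii → match
iii → no match
iv → no match
v → no match

ii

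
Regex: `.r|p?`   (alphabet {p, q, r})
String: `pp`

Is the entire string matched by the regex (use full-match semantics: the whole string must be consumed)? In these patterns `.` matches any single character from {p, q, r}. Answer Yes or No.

No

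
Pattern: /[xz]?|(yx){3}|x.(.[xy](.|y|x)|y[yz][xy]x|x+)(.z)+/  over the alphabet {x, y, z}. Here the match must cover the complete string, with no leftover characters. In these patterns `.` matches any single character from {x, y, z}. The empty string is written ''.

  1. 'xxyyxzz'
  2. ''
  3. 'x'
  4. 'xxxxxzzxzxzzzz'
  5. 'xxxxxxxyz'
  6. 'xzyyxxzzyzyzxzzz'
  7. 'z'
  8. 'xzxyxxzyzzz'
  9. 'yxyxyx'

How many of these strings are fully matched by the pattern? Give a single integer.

8

1 → match
2 → match
3 → match
4 → no match
5 → match
6 → match
7 → match
8 → match
9 → match
Total matched: 8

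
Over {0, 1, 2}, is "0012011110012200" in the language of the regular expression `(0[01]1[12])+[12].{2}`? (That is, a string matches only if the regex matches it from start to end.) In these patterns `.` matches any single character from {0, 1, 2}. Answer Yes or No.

No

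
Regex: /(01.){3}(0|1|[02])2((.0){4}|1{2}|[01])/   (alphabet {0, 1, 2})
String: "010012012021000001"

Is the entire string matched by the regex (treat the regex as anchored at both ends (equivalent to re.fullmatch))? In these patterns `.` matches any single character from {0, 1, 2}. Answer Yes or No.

No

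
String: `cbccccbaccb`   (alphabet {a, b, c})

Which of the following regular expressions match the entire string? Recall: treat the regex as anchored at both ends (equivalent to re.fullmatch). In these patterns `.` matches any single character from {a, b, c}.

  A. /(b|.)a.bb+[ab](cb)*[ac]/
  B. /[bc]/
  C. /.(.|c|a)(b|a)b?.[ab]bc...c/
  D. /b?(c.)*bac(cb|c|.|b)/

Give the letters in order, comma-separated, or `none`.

D

A → no match
B → no match
C → no match — must end with `c`
D → match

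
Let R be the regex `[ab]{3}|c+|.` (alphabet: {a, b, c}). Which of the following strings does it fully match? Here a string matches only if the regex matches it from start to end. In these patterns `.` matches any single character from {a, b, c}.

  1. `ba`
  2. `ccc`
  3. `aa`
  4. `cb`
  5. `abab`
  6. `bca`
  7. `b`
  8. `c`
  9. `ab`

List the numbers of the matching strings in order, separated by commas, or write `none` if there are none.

2, 7, 8

1 → no match
2 → match
3 → no match
4 → no match
5 → no match
6 → no match
7 → match
8 → match
9 → no match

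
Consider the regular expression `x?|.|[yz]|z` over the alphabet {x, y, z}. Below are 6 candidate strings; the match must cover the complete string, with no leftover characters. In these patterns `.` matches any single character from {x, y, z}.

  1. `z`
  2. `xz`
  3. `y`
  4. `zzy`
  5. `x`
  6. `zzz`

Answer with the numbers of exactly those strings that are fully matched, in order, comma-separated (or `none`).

1, 3, 5

1 → match
2 → no match
3 → match
4 → no match
5 → match
6 → no match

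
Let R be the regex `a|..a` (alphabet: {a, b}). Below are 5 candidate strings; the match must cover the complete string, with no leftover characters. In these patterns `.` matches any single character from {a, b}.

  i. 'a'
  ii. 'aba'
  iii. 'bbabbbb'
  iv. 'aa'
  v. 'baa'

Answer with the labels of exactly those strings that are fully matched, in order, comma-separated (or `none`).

i → match
ii → match
iii → no match — must end with 'a'
iv → no match
v → match

i, ii, v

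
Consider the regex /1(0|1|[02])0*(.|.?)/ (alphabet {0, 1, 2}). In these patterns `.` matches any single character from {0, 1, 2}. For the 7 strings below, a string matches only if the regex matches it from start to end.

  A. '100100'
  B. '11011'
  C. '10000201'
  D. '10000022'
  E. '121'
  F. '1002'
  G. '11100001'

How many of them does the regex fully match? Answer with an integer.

A. '100100' → no match
B. '11011' → no match
C. '10000201' → no match
D. '10000022' → no match
E. '121' → match
F. '1002' → match
G. '11100001' → no match
Total matched: 2

2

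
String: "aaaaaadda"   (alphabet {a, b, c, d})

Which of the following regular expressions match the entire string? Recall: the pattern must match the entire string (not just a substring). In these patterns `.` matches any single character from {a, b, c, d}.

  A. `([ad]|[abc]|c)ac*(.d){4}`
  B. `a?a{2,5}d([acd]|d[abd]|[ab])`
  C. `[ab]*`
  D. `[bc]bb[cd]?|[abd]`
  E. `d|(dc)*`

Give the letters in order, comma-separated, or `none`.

A → no match — must end with "d"
B → match
C → no match
D → no match
E → no match

B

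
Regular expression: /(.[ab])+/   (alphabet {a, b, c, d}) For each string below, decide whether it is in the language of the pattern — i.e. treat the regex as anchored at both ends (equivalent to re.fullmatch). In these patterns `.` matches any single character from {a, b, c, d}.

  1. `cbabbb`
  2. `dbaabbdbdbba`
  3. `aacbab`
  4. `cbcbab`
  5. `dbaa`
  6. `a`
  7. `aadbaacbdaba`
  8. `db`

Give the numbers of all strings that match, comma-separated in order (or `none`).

1 → match
2 → match
3 → match
4 → match
5 → match
6 → no match
7 → match
8 → match

1, 2, 3, 4, 5, 7, 8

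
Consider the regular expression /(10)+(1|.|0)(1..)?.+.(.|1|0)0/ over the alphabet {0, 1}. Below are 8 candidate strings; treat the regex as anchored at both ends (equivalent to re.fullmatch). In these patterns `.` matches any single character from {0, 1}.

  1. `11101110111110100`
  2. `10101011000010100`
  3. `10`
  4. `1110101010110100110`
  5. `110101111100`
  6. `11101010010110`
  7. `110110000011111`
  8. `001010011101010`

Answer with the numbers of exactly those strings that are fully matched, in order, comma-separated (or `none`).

1 → no match — must start with `10`
2 → match
3 → no match
4 → no match — must start with `10`
5 → no match — must start with `10`
6 → no match — must start with `10`
7 → no match — must start with `10`
8 → no match — must start with `10`

2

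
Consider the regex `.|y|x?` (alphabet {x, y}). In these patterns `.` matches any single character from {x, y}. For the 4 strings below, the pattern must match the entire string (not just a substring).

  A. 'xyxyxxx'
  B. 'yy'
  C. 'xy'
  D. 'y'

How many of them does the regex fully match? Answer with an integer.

1

A → no match
B → no match
C → no match
D → match
Total matched: 1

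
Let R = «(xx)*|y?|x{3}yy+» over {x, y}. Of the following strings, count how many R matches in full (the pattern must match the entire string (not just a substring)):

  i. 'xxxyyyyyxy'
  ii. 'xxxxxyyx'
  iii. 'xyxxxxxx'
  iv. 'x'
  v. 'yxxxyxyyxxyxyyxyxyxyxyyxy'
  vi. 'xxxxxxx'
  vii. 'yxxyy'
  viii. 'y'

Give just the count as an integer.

1

i → no match
ii → no match
iii → no match
iv → no match
v → no match
vi → no match
vii → no match
viii → match
Total matched: 1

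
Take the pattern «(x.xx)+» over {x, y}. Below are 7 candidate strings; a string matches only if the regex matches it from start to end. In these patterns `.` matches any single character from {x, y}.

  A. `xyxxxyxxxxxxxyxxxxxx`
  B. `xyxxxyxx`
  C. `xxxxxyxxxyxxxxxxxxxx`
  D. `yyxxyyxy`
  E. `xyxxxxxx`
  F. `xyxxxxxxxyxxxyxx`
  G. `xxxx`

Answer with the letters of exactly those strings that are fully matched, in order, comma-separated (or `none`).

A, B, C, E, F, G

A → match
B → match
C → match
D → no match — must start with `x`
E → match
F → match
G → match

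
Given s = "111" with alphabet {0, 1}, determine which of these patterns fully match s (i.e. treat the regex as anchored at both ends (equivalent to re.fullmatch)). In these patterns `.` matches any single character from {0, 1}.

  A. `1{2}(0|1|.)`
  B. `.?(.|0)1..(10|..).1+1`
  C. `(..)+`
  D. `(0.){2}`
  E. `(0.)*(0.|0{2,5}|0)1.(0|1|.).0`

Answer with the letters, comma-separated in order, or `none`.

A

A → match
B → no match
C → no match
D → no match — must start with "0"
E → no match — must end with "0"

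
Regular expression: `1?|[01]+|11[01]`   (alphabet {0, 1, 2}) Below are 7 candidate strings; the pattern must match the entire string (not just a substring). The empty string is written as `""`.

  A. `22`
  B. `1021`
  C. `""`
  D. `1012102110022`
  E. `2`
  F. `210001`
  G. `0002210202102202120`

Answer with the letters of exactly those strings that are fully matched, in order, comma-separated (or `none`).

A → no match
B → no match
C → match
D → no match
E → no match
F → no match
G → no match

C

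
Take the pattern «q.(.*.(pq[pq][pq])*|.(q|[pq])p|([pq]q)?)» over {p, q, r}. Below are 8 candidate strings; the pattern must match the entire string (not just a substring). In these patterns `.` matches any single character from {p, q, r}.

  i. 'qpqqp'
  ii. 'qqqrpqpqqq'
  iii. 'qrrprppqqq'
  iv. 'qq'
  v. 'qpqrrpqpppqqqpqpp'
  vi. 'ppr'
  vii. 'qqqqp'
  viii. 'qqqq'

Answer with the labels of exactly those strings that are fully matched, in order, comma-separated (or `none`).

i → match
ii → match
iii → match
iv → match
v → match
vi → no match — must start with 'q'
vii → match
viii → match

i, ii, iii, iv, v, vii, viii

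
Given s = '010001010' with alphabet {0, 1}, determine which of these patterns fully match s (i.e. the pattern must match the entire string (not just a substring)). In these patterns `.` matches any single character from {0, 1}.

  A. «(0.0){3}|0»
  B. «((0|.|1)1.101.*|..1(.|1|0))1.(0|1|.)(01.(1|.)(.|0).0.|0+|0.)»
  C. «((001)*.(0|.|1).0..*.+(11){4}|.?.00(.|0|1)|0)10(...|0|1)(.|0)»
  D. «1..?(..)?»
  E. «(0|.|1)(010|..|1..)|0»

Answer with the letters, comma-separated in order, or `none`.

A → no match
B → no match
C → match
D → no match — must start with '1'
E → no match

C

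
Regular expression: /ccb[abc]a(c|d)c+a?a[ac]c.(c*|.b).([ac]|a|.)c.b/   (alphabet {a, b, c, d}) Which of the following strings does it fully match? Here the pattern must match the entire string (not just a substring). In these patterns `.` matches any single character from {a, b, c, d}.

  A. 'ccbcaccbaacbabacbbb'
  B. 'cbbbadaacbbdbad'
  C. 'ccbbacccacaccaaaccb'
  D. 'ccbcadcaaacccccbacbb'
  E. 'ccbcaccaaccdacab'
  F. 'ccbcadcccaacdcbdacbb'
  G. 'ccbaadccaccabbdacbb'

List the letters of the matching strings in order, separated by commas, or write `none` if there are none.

A → no match
B → no match — must start with 'ccb'
C → no match
D → match
E → match
F → match
G → match

D, E, F, G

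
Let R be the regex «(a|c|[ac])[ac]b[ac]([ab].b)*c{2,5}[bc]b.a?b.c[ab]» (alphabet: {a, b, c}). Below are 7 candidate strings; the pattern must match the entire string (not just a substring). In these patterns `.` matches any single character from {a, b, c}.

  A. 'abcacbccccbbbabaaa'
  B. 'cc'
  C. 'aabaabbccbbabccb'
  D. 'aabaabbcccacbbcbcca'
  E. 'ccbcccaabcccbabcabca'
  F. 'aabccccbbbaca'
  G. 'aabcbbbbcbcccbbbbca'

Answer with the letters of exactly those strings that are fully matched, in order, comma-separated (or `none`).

C, F, G

A → no match
B → no match
C → match
D → no match
E → no match
F → match
G → match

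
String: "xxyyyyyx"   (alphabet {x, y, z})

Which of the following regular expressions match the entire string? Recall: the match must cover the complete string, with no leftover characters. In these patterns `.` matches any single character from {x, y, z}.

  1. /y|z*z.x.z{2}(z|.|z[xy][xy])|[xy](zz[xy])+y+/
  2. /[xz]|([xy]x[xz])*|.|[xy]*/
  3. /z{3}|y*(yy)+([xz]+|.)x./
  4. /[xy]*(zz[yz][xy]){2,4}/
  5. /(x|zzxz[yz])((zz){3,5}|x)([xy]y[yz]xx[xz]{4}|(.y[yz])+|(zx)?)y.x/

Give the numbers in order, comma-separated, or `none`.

1 → no match
2 → match
3 → no match
4 → no match
5 → match

2, 5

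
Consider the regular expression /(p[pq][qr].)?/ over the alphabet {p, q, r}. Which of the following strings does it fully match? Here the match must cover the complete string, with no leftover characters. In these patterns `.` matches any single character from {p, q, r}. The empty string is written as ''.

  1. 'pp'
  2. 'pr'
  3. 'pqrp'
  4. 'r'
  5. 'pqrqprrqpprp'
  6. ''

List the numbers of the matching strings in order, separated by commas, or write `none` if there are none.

1 → no match
2 → no match
3 → match
4 → no match
5 → no match
6 → match

3, 6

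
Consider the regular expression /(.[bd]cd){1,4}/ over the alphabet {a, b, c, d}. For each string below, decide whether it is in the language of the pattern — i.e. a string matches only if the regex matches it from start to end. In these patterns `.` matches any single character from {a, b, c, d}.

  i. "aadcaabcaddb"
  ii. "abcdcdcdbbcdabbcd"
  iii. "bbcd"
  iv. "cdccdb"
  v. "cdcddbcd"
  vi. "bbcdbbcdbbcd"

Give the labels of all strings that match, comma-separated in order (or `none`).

i → no match — must end with "cd"
ii → no match
iii → match
iv → no match — must end with "cd"
v → match
vi → match

iii, v, vi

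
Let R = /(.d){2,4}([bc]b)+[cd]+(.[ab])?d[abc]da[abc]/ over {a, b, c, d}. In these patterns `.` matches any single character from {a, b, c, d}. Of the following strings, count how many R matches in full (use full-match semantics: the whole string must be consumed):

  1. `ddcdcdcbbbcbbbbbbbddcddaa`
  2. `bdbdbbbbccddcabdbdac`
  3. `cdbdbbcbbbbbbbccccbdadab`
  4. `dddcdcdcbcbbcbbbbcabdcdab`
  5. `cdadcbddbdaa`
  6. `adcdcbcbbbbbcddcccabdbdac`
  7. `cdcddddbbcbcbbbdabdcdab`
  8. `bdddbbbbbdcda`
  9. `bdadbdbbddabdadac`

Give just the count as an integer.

1 → no match
2 → match
3 → match
4 → no match
5 → match
6 → match
7 → no match
8 → no match
9 → match
Total matched: 5

5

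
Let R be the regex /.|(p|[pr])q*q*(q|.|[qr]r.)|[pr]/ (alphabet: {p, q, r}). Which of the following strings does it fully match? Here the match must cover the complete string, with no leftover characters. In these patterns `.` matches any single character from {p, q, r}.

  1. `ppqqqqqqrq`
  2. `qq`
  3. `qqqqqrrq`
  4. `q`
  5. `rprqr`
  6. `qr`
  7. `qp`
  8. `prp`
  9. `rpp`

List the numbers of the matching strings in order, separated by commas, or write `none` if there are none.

1. `ppqqqqqqrq` → no match
2. `qq` → no match
3. `qqqqqrrq` → no match
4. `q` → match
5. `rprqr` → no match
6. `qr` → no match
7. `qp` → no match
8. `prp` → no match
9. `rpp` → no match

4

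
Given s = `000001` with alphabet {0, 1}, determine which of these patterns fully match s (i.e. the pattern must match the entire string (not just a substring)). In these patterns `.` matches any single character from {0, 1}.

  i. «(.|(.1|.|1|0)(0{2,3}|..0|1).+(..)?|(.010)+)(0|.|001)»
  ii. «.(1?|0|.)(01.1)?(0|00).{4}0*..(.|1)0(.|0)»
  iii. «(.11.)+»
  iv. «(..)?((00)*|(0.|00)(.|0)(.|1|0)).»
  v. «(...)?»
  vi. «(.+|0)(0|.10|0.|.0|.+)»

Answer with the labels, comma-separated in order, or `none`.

i, vi

i → match
ii → no match
iii → no match
iv → no match
v → no match
vi → match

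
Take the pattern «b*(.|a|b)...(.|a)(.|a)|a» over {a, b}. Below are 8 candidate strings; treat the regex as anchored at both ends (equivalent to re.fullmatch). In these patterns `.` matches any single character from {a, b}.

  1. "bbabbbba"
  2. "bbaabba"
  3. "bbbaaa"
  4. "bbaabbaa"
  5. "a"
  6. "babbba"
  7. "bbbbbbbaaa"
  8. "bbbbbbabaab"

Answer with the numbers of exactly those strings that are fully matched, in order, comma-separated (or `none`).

1. "bbabbbba" → match
2. "bbaabba" → match
3. "bbbaaa" → match
4. "bbaabbaa" → match
5. "a" → match
6. "babbba" → match
7. "bbbbbbbaaa" → match
8. "bbbbbbabaab" → match

1, 2, 3, 4, 5, 6, 7, 8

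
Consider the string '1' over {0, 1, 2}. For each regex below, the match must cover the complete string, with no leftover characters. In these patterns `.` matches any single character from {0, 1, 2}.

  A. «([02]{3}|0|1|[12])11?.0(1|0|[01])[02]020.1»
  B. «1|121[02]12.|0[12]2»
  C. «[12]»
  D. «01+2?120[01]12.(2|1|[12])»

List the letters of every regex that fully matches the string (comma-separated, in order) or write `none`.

B, C

A → no match
B → match
C → match
D → no match — must start with '01'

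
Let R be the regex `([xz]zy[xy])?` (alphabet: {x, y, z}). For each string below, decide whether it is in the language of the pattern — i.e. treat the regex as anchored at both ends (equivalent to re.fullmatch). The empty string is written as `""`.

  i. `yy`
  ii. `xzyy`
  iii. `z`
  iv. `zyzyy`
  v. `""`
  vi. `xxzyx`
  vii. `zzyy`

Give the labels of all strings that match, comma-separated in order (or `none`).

ii, v, vii

i → no match
ii → match
iii → no match
iv → no match
v → match
vi → no match
vii → match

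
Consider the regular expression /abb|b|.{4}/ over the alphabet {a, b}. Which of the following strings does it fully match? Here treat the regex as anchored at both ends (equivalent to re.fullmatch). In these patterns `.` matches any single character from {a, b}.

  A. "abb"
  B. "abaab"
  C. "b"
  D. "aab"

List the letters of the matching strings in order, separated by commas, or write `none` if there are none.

A, C

A. "abb" → match
B. "abaab" → no match
C. "b" → match
D. "aab" → no match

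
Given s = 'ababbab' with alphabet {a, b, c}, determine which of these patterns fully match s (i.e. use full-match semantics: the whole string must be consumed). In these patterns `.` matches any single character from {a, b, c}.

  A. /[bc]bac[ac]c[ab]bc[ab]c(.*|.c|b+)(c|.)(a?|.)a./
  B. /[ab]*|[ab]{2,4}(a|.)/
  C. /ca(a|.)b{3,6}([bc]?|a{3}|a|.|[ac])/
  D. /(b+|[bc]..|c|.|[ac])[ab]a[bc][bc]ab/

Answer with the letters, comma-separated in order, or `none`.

A → no match
B → match
C → no match — must start with 'ca'
D → match

B, D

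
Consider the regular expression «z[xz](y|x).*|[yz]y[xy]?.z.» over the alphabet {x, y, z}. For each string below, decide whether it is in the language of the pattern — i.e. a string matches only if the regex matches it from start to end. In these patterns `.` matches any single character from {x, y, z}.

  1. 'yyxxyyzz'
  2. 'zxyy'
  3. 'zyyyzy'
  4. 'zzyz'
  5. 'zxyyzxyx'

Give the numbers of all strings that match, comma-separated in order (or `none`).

1 → no match
2 → match
3 → match
4 → match
5 → match

2, 3, 4, 5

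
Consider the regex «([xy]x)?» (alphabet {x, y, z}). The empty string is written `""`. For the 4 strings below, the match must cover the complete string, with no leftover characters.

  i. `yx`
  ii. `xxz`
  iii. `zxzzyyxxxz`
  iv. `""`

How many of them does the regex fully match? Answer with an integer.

2

i → match
ii → no match
iii → no match
iv → match
Total matched: 2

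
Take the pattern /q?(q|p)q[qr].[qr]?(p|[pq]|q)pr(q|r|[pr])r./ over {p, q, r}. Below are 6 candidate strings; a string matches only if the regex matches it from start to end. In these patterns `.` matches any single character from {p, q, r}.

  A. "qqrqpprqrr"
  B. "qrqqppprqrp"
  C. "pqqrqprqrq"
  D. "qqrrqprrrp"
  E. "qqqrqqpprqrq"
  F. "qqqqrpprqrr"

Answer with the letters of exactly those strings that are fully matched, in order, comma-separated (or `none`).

A. "qqrqpprqrr" → match
B. "qrqqppprqrp" → no match
C. "pqqrqprqrq" → match
D. "qqrrqprrrp" → match
E. "qqqrqqpprqrq" → match
F. "qqqqrpprqrr" → match

A, C, D, E, F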